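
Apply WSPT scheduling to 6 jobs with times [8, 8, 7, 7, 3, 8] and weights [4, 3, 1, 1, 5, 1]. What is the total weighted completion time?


Compute p/w ratios and sort ascending (WSPT): [(3, 5), (8, 4), (8, 3), (7, 1), (7, 1), (8, 1)]
Compute weighted completion times:
  Job (p=3,w=5): C=3, w*C=5*3=15
  Job (p=8,w=4): C=11, w*C=4*11=44
  Job (p=8,w=3): C=19, w*C=3*19=57
  Job (p=7,w=1): C=26, w*C=1*26=26
  Job (p=7,w=1): C=33, w*C=1*33=33
  Job (p=8,w=1): C=41, w*C=1*41=41
Total weighted completion time = 216

216


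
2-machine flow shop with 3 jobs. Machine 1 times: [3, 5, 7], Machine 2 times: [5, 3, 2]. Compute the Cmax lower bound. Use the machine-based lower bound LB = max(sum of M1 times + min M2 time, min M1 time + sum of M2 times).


LB1 = sum(M1 times) + min(M2 times) = 15 + 2 = 17
LB2 = min(M1 times) + sum(M2 times) = 3 + 10 = 13
Lower bound = max(LB1, LB2) = max(17, 13) = 17

17


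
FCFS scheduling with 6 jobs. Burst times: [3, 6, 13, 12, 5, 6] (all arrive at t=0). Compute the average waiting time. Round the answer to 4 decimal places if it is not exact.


FCFS order (as given): [3, 6, 13, 12, 5, 6]
Waiting times:
  Job 1: wait = 0
  Job 2: wait = 3
  Job 3: wait = 9
  Job 4: wait = 22
  Job 5: wait = 34
  Job 6: wait = 39
Sum of waiting times = 107
Average waiting time = 107/6 = 17.8333

17.8333


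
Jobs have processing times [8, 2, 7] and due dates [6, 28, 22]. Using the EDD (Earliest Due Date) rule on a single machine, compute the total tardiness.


Sort by due date (EDD order): [(8, 6), (7, 22), (2, 28)]
Compute completion times and tardiness:
  Job 1: p=8, d=6, C=8, tardiness=max(0,8-6)=2
  Job 2: p=7, d=22, C=15, tardiness=max(0,15-22)=0
  Job 3: p=2, d=28, C=17, tardiness=max(0,17-28)=0
Total tardiness = 2

2


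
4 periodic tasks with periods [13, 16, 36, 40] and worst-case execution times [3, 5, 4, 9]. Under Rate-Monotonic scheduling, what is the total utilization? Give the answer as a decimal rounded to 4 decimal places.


Compute individual utilizations (exact fractions):
  Task 1: C/T = 3/13 (approx. 0.2308)
  Task 2: C/T = 5/16 (approx. 0.3125)
  Task 3: C/T = 4/36 = 1/9 (approx. 0.1111)
  Task 4: C/T = 9/40 (approx. 0.225)
Total utilization U = 3/13 + 5/16 + 1/9 + 9/40 = 8231/9360
Rounded to 4 decimal places: U = 0.8794
RM (Liu & Layland) bound for 4 tasks = 0.756828; compare with U = 8231/9360 (approx. 0.879380)
bound < U <= 1, so the RM sufficient condition is not met (inconclusive; an exact test such as response-time analysis is needed).

0.8794


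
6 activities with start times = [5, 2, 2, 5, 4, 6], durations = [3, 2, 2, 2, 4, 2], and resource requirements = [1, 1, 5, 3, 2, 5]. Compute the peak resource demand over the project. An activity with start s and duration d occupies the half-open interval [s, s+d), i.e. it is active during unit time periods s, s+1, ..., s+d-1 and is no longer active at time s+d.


Each activity i is active on [start_i, start_i + duration_i).
Compute total resource usage per time slot:
  t=0: active resources = [], total = 0
  t=1: active resources = [], total = 0
  t=2: active resources = [1, 5], total = 6
  t=3: active resources = [1, 5], total = 6
  t=4: active resources = [2], total = 2
  t=5: active resources = [1, 3, 2], total = 6
  t=6: active resources = [1, 3, 2, 5], total = 11
  t=7: active resources = [1, 2, 5], total = 8
Peak resource demand = 11

11


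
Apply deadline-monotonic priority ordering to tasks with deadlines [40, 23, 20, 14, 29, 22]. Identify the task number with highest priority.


Sort tasks by relative deadline (ascending):
  Task 4: deadline = 14
  Task 3: deadline = 20
  Task 6: deadline = 22
  Task 2: deadline = 23
  Task 5: deadline = 29
  Task 1: deadline = 40
Priority order (highest first): [4, 3, 6, 2, 5, 1]
Highest priority task = 4

4


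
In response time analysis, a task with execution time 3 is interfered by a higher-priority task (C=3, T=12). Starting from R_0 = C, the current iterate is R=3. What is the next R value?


R_next = C + ceil(R_prev / T_hp) * C_hp
ceil(3 / 12) = ceil(0.25) = 1
Interference = 1 * 3 = 3
R_next = 3 + 3 = 6

6


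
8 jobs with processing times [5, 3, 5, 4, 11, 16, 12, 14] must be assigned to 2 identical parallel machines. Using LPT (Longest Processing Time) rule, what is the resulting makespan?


Sort jobs in decreasing order (LPT): [16, 14, 12, 11, 5, 5, 4, 3]
Assign each job to the least loaded machine:
  Machine 1: jobs [16, 11, 5, 3], load = 35
  Machine 2: jobs [14, 12, 5, 4], load = 35
Makespan = max load = 35

35


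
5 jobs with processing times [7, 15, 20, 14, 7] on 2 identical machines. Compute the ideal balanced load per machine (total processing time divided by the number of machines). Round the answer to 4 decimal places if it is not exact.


Total processing time = 7 + 15 + 20 + 14 + 7 = 63
Number of machines = 2
Ideal balanced load = 63 / 2 = 31.5

31.5


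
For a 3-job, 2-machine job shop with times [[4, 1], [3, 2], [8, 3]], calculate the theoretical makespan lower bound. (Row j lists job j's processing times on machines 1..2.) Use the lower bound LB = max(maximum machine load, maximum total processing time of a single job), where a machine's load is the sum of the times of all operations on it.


Machine loads:
  Machine 1: 4 + 3 + 8 = 15
  Machine 2: 1 + 2 + 3 = 6
Max machine load = 15
Job totals:
  Job 1: 5
  Job 2: 5
  Job 3: 11
Max job total = 11
Lower bound = max(15, 11) = 15

15


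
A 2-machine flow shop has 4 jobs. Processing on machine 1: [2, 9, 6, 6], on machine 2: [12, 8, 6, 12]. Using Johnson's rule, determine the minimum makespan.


Apply Johnson's rule:
  Group 1 (a <= b): [(1, 2, 12), (3, 6, 6), (4, 6, 12)]
  Group 2 (a > b): [(2, 9, 8)]
Optimal job order: [1, 3, 4, 2]
Schedule:
  Job 1: M1 done at 2, M2 done at 14
  Job 3: M1 done at 8, M2 done at 20
  Job 4: M1 done at 14, M2 done at 32
  Job 2: M1 done at 23, M2 done at 40
Makespan = 40

40


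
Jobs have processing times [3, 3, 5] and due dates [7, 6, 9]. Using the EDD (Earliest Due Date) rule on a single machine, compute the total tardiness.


Sort by due date (EDD order): [(3, 6), (3, 7), (5, 9)]
Compute completion times and tardiness:
  Job 1: p=3, d=6, C=3, tardiness=max(0,3-6)=0
  Job 2: p=3, d=7, C=6, tardiness=max(0,6-7)=0
  Job 3: p=5, d=9, C=11, tardiness=max(0,11-9)=2
Total tardiness = 2

2


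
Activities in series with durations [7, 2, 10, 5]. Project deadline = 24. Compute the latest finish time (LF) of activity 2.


LF(activity 2) = deadline - sum of successor durations
Successors: activities 3 through 4 with durations [10, 5]
Sum of successor durations = 15
LF = 24 - 15 = 9

9


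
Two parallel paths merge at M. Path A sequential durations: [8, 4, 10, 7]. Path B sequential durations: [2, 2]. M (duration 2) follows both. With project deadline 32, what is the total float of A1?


Forward pass: ES(A1) = sum of predecessors on chain A = 0
EF = ES + duration = 0 + 8 = 8
Backward pass: LF(M) = deadline = 32; LS(M) = 32 - 2 = 30
LF(A1) = LS(M) - sum(successors on chain A) = 30 - 21 = 9
LS = LF - duration = 9 - 8 = 1
Total float = LS - ES = 1 - 0 = 1

1


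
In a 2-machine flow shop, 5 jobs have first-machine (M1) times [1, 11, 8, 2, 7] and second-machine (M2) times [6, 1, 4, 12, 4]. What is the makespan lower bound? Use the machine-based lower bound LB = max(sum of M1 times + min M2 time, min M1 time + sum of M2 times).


LB1 = sum(M1 times) + min(M2 times) = 29 + 1 = 30
LB2 = min(M1 times) + sum(M2 times) = 1 + 27 = 28
Lower bound = max(LB1, LB2) = max(30, 28) = 30

30


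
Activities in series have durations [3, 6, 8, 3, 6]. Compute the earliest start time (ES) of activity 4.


Activity 4 starts after activities 1 through 3 complete.
Predecessor durations: [3, 6, 8]
ES = 3 + 6 + 8 = 17

17


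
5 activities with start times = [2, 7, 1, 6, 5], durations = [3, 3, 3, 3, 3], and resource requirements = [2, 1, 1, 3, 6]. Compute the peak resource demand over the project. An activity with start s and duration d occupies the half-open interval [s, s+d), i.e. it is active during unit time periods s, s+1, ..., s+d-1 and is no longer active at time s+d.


Each activity i is active on [start_i, start_i + duration_i).
Compute total resource usage per time slot:
  t=0: active resources = [], total = 0
  t=1: active resources = [1], total = 1
  t=2: active resources = [2, 1], total = 3
  t=3: active resources = [2, 1], total = 3
  t=4: active resources = [2], total = 2
  t=5: active resources = [6], total = 6
  t=6: active resources = [3, 6], total = 9
  t=7: active resources = [1, 3, 6], total = 10
  t=8: active resources = [1, 3], total = 4
  t=9: active resources = [1], total = 1
Peak resource demand = 10

10


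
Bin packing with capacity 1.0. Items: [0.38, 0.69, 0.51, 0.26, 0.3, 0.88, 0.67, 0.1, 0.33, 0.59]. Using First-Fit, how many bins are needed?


Place items sequentially using First-Fit:
  Item 0.38 -> new Bin 1
  Item 0.69 -> new Bin 2
  Item 0.51 -> Bin 1 (now 0.89)
  Item 0.26 -> Bin 2 (now 0.95)
  Item 0.3 -> new Bin 3
  Item 0.88 -> new Bin 4
  Item 0.67 -> Bin 3 (now 0.97)
  Item 0.1 -> Bin 1 (now 0.99)
  Item 0.33 -> new Bin 5
  Item 0.59 -> Bin 5 (now 0.92)
Total bins used = 5

5


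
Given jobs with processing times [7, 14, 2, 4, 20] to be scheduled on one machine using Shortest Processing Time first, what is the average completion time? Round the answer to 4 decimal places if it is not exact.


Sort jobs by processing time (SPT order): [2, 4, 7, 14, 20]
Compute completion times sequentially:
  Job 1: processing = 2, completes at 2
  Job 2: processing = 4, completes at 6
  Job 3: processing = 7, completes at 13
  Job 4: processing = 14, completes at 27
  Job 5: processing = 20, completes at 47
Sum of completion times = 95
Average completion time = 95/5 = 19.0

19.0


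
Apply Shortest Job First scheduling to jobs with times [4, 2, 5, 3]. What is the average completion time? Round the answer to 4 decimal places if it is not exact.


SJF order (ascending): [2, 3, 4, 5]
Completion times:
  Job 1: burst=2, C=2
  Job 2: burst=3, C=5
  Job 3: burst=4, C=9
  Job 4: burst=5, C=14
Average completion = 30/4 = 7.5

7.5


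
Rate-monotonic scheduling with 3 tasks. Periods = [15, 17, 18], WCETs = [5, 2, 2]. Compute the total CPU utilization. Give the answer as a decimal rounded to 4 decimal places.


Compute individual utilizations (exact fractions):
  Task 1: C/T = 5/15 = 1/3 (approx. 0.3333)
  Task 2: C/T = 2/17 (approx. 0.1176)
  Task 3: C/T = 2/18 = 1/9 (approx. 0.1111)
Total utilization U = 1/3 + 2/17 + 1/9 = 86/153
Rounded to 4 decimal places: U = 0.5621
RM (Liu & Layland) bound for 3 tasks = 0.779763; compare with U = 86/153 (approx. 0.562092)
U <= bound, so schedulable by RM sufficient condition.

0.5621


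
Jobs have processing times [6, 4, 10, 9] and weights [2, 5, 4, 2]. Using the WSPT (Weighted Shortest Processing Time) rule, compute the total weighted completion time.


Compute p/w ratios and sort ascending (WSPT): [(4, 5), (10, 4), (6, 2), (9, 2)]
Compute weighted completion times:
  Job (p=4,w=5): C=4, w*C=5*4=20
  Job (p=10,w=4): C=14, w*C=4*14=56
  Job (p=6,w=2): C=20, w*C=2*20=40
  Job (p=9,w=2): C=29, w*C=2*29=58
Total weighted completion time = 174

174


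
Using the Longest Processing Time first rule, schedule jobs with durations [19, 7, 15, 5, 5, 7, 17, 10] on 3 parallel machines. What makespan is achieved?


Sort jobs in decreasing order (LPT): [19, 17, 15, 10, 7, 7, 5, 5]
Assign each job to the least loaded machine:
  Machine 1: jobs [19, 7], load = 26
  Machine 2: jobs [17, 7, 5], load = 29
  Machine 3: jobs [15, 10, 5], load = 30
Makespan = max load = 30

30


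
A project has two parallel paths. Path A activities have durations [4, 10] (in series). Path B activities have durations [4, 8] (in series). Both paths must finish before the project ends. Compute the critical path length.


Path A total = 4 + 10 = 14
Path B total = 4 + 8 = 12
Critical path = longest path = max(14, 12) = 14

14


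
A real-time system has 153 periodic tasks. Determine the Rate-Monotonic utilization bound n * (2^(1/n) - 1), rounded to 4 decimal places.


Compute 2^(1/153) = 1.0045406514
Subtract 1: 1.0045406514 - 1 = 0.0045406514
Multiply by n: 153 * 0.0045406514 = 0.6947196642
Round to 4 dp: 0.6947

0.6947


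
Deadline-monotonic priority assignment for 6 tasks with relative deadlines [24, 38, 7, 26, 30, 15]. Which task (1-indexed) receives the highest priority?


Sort tasks by relative deadline (ascending):
  Task 3: deadline = 7
  Task 6: deadline = 15
  Task 1: deadline = 24
  Task 4: deadline = 26
  Task 5: deadline = 30
  Task 2: deadline = 38
Priority order (highest first): [3, 6, 1, 4, 5, 2]
Highest priority task = 3

3


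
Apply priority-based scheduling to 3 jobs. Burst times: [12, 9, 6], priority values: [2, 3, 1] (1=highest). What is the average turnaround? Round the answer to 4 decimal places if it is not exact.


Sort by priority (ascending = highest first):
Order: [(1, 6), (2, 12), (3, 9)]
Completion times:
  Priority 1, burst=6, C=6
  Priority 2, burst=12, C=18
  Priority 3, burst=9, C=27
Average turnaround = 51/3 = 17.0

17.0


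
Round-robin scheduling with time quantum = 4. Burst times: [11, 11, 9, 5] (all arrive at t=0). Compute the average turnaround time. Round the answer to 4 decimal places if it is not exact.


Time quantum = 4
Execution trace:
  J1 runs 4 units, time = 4
  J2 runs 4 units, time = 8
  J3 runs 4 units, time = 12
  J4 runs 4 units, time = 16
  J1 runs 4 units, time = 20
  J2 runs 4 units, time = 24
  J3 runs 4 units, time = 28
  J4 runs 1 units, time = 29
  J1 runs 3 units, time = 32
  J2 runs 3 units, time = 35
  J3 runs 1 units, time = 36
Finish times: [32, 35, 36, 29]
Average turnaround = 132/4 = 33.0

33.0


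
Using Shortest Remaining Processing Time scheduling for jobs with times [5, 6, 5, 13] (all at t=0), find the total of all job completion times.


Since all jobs arrive at t=0, SRPT equals SPT ordering.
SPT order: [5, 5, 6, 13]
Completion times:
  Job 1: p=5, C=5
  Job 2: p=5, C=10
  Job 3: p=6, C=16
  Job 4: p=13, C=29
Total completion time = 5 + 10 + 16 + 29 = 60

60


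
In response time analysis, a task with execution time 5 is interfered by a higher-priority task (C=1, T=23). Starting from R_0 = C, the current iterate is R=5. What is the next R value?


R_next = C + ceil(R_prev / T_hp) * C_hp
ceil(5 / 23) = ceil(0.2174) = 1
Interference = 1 * 1 = 1
R_next = 5 + 1 = 6

6


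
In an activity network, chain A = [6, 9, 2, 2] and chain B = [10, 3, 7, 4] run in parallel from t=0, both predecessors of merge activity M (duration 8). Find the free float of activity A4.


ES(A4) = sum of predecessors on chain A = 17
EF(A4) = ES + duration = 17 + 2 = 19
Successor of A4 is M. ES(M) = max(sum(A), sum(B)) = max(19, 24) = 24
Free float = ES(successor) - EF(current) = 24 - 19 = 5

5


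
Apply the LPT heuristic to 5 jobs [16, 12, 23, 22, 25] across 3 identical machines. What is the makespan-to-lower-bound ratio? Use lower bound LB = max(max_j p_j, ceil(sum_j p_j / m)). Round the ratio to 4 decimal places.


LPT order: [25, 23, 22, 16, 12]
Machine loads after assignment: [25, 35, 38]
LPT makespan = 38
Lower bound = max(max_job, ceil(total/3)) = max(25, 33) = 33
Ratio = 38 / 33 = 1.1515

1.1515


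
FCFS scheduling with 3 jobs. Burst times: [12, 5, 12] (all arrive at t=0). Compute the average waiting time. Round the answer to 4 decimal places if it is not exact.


FCFS order (as given): [12, 5, 12]
Waiting times:
  Job 1: wait = 0
  Job 2: wait = 12
  Job 3: wait = 17
Sum of waiting times = 29
Average waiting time = 29/3 = 9.6667

9.6667


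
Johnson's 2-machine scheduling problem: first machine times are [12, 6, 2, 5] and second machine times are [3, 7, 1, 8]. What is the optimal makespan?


Apply Johnson's rule:
  Group 1 (a <= b): [(4, 5, 8), (2, 6, 7)]
  Group 2 (a > b): [(1, 12, 3), (3, 2, 1)]
Optimal job order: [4, 2, 1, 3]
Schedule:
  Job 4: M1 done at 5, M2 done at 13
  Job 2: M1 done at 11, M2 done at 20
  Job 1: M1 done at 23, M2 done at 26
  Job 3: M1 done at 25, M2 done at 27
Makespan = 27

27


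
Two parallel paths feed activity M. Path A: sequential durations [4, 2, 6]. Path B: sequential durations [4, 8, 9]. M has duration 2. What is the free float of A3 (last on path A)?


ES(A3) = sum of predecessors on chain A = 6
EF(A3) = ES + duration = 6 + 6 = 12
Successor of A3 is M. ES(M) = max(sum(A), sum(B)) = max(12, 21) = 21
Free float = ES(successor) - EF(current) = 21 - 12 = 9

9


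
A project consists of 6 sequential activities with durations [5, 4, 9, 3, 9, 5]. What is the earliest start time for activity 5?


Activity 5 starts after activities 1 through 4 complete.
Predecessor durations: [5, 4, 9, 3]
ES = 5 + 4 + 9 + 3 = 21

21


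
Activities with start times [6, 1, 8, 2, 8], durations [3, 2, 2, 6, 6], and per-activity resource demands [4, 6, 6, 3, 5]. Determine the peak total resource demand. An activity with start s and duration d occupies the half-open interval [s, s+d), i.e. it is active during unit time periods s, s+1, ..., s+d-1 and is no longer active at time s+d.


Each activity i is active on [start_i, start_i + duration_i).
Compute total resource usage per time slot:
  t=0: active resources = [], total = 0
  t=1: active resources = [6], total = 6
  t=2: active resources = [6, 3], total = 9
  t=3: active resources = [3], total = 3
  t=4: active resources = [3], total = 3
  t=5: active resources = [3], total = 3
  t=6: active resources = [4, 3], total = 7
  t=7: active resources = [4, 3], total = 7
  t=8: active resources = [4, 6, 5], total = 15
  t=9: active resources = [6, 5], total = 11
  t=10: active resources = [5], total = 5
  t=11: active resources = [5], total = 5
  t=12: active resources = [5], total = 5
  t=13: active resources = [5], total = 5
Peak resource demand = 15

15


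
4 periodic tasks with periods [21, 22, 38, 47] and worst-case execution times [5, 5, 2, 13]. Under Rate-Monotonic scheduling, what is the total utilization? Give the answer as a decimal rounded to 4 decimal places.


Compute individual utilizations (exact fractions):
  Task 1: C/T = 5/21 (approx. 0.2381)
  Task 2: C/T = 5/22 (approx. 0.2273)
  Task 3: C/T = 2/38 = 1/19 (approx. 0.0526)
  Task 4: C/T = 13/47 (approx. 0.2766)
Total utilization U = 5/21 + 5/22 + 1/19 + 13/47 = 327823/412566
Rounded to 4 decimal places: U = 0.7946
RM (Liu & Layland) bound for 4 tasks = 0.756828; compare with U = 327823/412566 (approx. 0.794595)
bound < U <= 1, so the RM sufficient condition is not met (inconclusive; an exact test such as response-time analysis is needed).

0.7946


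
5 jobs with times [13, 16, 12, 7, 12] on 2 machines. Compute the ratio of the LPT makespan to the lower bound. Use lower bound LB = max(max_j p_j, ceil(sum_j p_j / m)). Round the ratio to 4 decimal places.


LPT order: [16, 13, 12, 12, 7]
Machine loads after assignment: [28, 32]
LPT makespan = 32
Lower bound = max(max_job, ceil(total/2)) = max(16, 30) = 30
Ratio = 32 / 30 = 1.0667

1.0667


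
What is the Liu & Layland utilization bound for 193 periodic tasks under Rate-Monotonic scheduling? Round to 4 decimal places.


Compute 2^(1/193) = 1.0035978931
Subtract 1: 1.0035978931 - 1 = 0.0035978931
Multiply by n: 193 * 0.0035978931 = 0.6943933683
Round to 4 dp: 0.6944

0.6944


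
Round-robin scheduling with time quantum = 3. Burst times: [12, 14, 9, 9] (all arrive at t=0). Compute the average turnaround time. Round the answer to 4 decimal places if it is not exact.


Time quantum = 3
Execution trace:
  J1 runs 3 units, time = 3
  J2 runs 3 units, time = 6
  J3 runs 3 units, time = 9
  J4 runs 3 units, time = 12
  J1 runs 3 units, time = 15
  J2 runs 3 units, time = 18
  J3 runs 3 units, time = 21
  J4 runs 3 units, time = 24
  J1 runs 3 units, time = 27
  J2 runs 3 units, time = 30
  J3 runs 3 units, time = 33
  J4 runs 3 units, time = 36
  J1 runs 3 units, time = 39
  J2 runs 3 units, time = 42
  J2 runs 2 units, time = 44
Finish times: [39, 44, 33, 36]
Average turnaround = 152/4 = 38.0

38.0


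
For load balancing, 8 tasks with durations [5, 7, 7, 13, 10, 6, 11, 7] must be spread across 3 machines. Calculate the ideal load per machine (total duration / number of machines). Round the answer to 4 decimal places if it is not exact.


Total processing time = 5 + 7 + 7 + 13 + 10 + 6 + 11 + 7 = 66
Number of machines = 3
Ideal balanced load = 66 / 3 = 22.0

22.0


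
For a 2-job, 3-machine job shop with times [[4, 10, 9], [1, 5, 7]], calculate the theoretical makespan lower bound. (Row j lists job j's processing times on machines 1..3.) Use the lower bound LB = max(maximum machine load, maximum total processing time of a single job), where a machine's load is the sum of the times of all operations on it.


Machine loads:
  Machine 1: 4 + 1 = 5
  Machine 2: 10 + 5 = 15
  Machine 3: 9 + 7 = 16
Max machine load = 16
Job totals:
  Job 1: 23
  Job 2: 13
Max job total = 23
Lower bound = max(16, 23) = 23

23


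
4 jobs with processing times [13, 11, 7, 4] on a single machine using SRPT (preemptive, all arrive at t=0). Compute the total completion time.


Since all jobs arrive at t=0, SRPT equals SPT ordering.
SPT order: [4, 7, 11, 13]
Completion times:
  Job 1: p=4, C=4
  Job 2: p=7, C=11
  Job 3: p=11, C=22
  Job 4: p=13, C=35
Total completion time = 4 + 11 + 22 + 35 = 72

72


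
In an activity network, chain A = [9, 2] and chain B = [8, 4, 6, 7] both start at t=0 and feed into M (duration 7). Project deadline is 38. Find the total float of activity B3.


Forward pass: ES(B3) = sum of predecessors on chain B = 12
EF = ES + duration = 12 + 6 = 18
Backward pass: LF(M) = deadline = 38; LS(M) = 38 - 7 = 31
LF(B3) = LS(M) - sum(successors on chain B) = 31 - 7 = 24
LS = LF - duration = 24 - 6 = 18
Total float = LS - ES = 18 - 12 = 6

6


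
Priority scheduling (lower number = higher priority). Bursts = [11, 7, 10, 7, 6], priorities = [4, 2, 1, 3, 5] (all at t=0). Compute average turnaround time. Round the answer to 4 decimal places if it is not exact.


Sort by priority (ascending = highest first):
Order: [(1, 10), (2, 7), (3, 7), (4, 11), (5, 6)]
Completion times:
  Priority 1, burst=10, C=10
  Priority 2, burst=7, C=17
  Priority 3, burst=7, C=24
  Priority 4, burst=11, C=35
  Priority 5, burst=6, C=41
Average turnaround = 127/5 = 25.4

25.4


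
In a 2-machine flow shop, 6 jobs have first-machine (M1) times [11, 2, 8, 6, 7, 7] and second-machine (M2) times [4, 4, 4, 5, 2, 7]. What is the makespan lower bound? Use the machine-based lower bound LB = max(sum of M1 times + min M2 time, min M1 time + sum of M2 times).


LB1 = sum(M1 times) + min(M2 times) = 41 + 2 = 43
LB2 = min(M1 times) + sum(M2 times) = 2 + 26 = 28
Lower bound = max(LB1, LB2) = max(43, 28) = 43

43


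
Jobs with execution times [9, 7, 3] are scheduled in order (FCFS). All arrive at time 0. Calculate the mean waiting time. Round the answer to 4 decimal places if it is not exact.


FCFS order (as given): [9, 7, 3]
Waiting times:
  Job 1: wait = 0
  Job 2: wait = 9
  Job 3: wait = 16
Sum of waiting times = 25
Average waiting time = 25/3 = 8.3333

8.3333


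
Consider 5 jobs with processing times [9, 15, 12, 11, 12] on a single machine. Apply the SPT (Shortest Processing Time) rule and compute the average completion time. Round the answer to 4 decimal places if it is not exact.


Sort jobs by processing time (SPT order): [9, 11, 12, 12, 15]
Compute completion times sequentially:
  Job 1: processing = 9, completes at 9
  Job 2: processing = 11, completes at 20
  Job 3: processing = 12, completes at 32
  Job 4: processing = 12, completes at 44
  Job 5: processing = 15, completes at 59
Sum of completion times = 164
Average completion time = 164/5 = 32.8

32.8


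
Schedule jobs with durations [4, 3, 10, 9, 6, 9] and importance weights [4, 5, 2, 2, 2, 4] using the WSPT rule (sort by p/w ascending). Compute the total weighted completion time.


Compute p/w ratios and sort ascending (WSPT): [(3, 5), (4, 4), (9, 4), (6, 2), (9, 2), (10, 2)]
Compute weighted completion times:
  Job (p=3,w=5): C=3, w*C=5*3=15
  Job (p=4,w=4): C=7, w*C=4*7=28
  Job (p=9,w=4): C=16, w*C=4*16=64
  Job (p=6,w=2): C=22, w*C=2*22=44
  Job (p=9,w=2): C=31, w*C=2*31=62
  Job (p=10,w=2): C=41, w*C=2*41=82
Total weighted completion time = 295

295


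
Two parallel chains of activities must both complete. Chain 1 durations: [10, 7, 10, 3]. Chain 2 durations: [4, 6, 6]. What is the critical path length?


Path A total = 10 + 7 + 10 + 3 = 30
Path B total = 4 + 6 + 6 = 16
Critical path = longest path = max(30, 16) = 30

30


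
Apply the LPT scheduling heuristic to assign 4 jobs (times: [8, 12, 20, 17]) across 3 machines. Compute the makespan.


Sort jobs in decreasing order (LPT): [20, 17, 12, 8]
Assign each job to the least loaded machine:
  Machine 1: jobs [20], load = 20
  Machine 2: jobs [17], load = 17
  Machine 3: jobs [12, 8], load = 20
Makespan = max load = 20

20


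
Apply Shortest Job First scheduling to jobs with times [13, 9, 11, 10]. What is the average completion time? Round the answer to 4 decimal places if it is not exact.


SJF order (ascending): [9, 10, 11, 13]
Completion times:
  Job 1: burst=9, C=9
  Job 2: burst=10, C=19
  Job 3: burst=11, C=30
  Job 4: burst=13, C=43
Average completion = 101/4 = 25.25

25.25


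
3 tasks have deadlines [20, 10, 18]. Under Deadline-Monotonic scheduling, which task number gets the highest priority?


Sort tasks by relative deadline (ascending):
  Task 2: deadline = 10
  Task 3: deadline = 18
  Task 1: deadline = 20
Priority order (highest first): [2, 3, 1]
Highest priority task = 2

2


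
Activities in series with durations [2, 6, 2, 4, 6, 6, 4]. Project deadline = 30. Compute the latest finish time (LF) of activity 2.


LF(activity 2) = deadline - sum of successor durations
Successors: activities 3 through 7 with durations [2, 4, 6, 6, 4]
Sum of successor durations = 22
LF = 30 - 22 = 8

8


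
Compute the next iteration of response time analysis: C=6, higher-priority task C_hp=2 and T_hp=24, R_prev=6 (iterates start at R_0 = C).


R_next = C + ceil(R_prev / T_hp) * C_hp
ceil(6 / 24) = ceil(0.25) = 1
Interference = 1 * 2 = 2
R_next = 6 + 2 = 8

8


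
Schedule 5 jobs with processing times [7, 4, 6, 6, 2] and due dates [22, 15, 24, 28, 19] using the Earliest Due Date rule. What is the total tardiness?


Sort by due date (EDD order): [(4, 15), (2, 19), (7, 22), (6, 24), (6, 28)]
Compute completion times and tardiness:
  Job 1: p=4, d=15, C=4, tardiness=max(0,4-15)=0
  Job 2: p=2, d=19, C=6, tardiness=max(0,6-19)=0
  Job 3: p=7, d=22, C=13, tardiness=max(0,13-22)=0
  Job 4: p=6, d=24, C=19, tardiness=max(0,19-24)=0
  Job 5: p=6, d=28, C=25, tardiness=max(0,25-28)=0
Total tardiness = 0

0


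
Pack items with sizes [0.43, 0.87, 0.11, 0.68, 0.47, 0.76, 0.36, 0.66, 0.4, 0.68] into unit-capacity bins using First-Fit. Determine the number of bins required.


Place items sequentially using First-Fit:
  Item 0.43 -> new Bin 1
  Item 0.87 -> new Bin 2
  Item 0.11 -> Bin 1 (now 0.54)
  Item 0.68 -> new Bin 3
  Item 0.47 -> new Bin 4
  Item 0.76 -> new Bin 5
  Item 0.36 -> Bin 1 (now 0.9)
  Item 0.66 -> new Bin 6
  Item 0.4 -> Bin 4 (now 0.87)
  Item 0.68 -> new Bin 7
Total bins used = 7

7


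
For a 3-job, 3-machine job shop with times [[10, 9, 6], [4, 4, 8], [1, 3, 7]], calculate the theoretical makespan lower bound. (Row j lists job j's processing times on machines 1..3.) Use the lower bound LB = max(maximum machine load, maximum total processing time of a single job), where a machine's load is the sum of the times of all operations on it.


Machine loads:
  Machine 1: 10 + 4 + 1 = 15
  Machine 2: 9 + 4 + 3 = 16
  Machine 3: 6 + 8 + 7 = 21
Max machine load = 21
Job totals:
  Job 1: 25
  Job 2: 16
  Job 3: 11
Max job total = 25
Lower bound = max(21, 25) = 25

25


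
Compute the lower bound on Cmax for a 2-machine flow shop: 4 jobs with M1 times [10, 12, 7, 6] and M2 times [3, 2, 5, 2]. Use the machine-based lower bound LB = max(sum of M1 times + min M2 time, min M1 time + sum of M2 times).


LB1 = sum(M1 times) + min(M2 times) = 35 + 2 = 37
LB2 = min(M1 times) + sum(M2 times) = 6 + 12 = 18
Lower bound = max(LB1, LB2) = max(37, 18) = 37

37


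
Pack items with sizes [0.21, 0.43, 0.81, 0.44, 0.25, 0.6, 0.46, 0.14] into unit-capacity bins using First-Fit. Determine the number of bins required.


Place items sequentially using First-Fit:
  Item 0.21 -> new Bin 1
  Item 0.43 -> Bin 1 (now 0.64)
  Item 0.81 -> new Bin 2
  Item 0.44 -> new Bin 3
  Item 0.25 -> Bin 1 (now 0.89)
  Item 0.6 -> new Bin 4
  Item 0.46 -> Bin 3 (now 0.9)
  Item 0.14 -> Bin 2 (now 0.95)
Total bins used = 4

4


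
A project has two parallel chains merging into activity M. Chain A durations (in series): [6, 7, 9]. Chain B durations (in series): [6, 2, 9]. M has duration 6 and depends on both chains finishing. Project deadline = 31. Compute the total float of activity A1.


Forward pass: ES(A1) = sum of predecessors on chain A = 0
EF = ES + duration = 0 + 6 = 6
Backward pass: LF(M) = deadline = 31; LS(M) = 31 - 6 = 25
LF(A1) = LS(M) - sum(successors on chain A) = 25 - 16 = 9
LS = LF - duration = 9 - 6 = 3
Total float = LS - ES = 3 - 0 = 3

3


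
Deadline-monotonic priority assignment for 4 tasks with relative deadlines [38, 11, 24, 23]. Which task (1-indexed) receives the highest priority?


Sort tasks by relative deadline (ascending):
  Task 2: deadline = 11
  Task 4: deadline = 23
  Task 3: deadline = 24
  Task 1: deadline = 38
Priority order (highest first): [2, 4, 3, 1]
Highest priority task = 2

2


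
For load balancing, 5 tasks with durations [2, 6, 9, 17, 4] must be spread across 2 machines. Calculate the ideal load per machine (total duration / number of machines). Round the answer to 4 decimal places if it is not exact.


Total processing time = 2 + 6 + 9 + 17 + 4 = 38
Number of machines = 2
Ideal balanced load = 38 / 2 = 19.0

19.0


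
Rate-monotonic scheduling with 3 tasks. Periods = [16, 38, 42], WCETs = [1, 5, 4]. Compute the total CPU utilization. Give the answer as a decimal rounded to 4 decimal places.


Compute individual utilizations (exact fractions):
  Task 1: C/T = 1/16 (approx. 0.0625)
  Task 2: C/T = 5/38 (approx. 0.1316)
  Task 3: C/T = 4/42 = 2/21 (approx. 0.0952)
Total utilization U = 1/16 + 5/38 + 2/21 = 1847/6384
Rounded to 4 decimal places: U = 0.2893
RM (Liu & Layland) bound for 3 tasks = 0.779763; compare with U = 1847/6384 (approx. 0.289317)
U <= bound, so schedulable by RM sufficient condition.

0.2893


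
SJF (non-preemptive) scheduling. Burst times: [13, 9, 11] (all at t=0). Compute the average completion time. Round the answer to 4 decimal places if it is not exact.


SJF order (ascending): [9, 11, 13]
Completion times:
  Job 1: burst=9, C=9
  Job 2: burst=11, C=20
  Job 3: burst=13, C=33
Average completion = 62/3 = 20.6667

20.6667


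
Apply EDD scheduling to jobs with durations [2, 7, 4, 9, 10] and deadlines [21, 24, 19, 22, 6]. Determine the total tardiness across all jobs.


Sort by due date (EDD order): [(10, 6), (4, 19), (2, 21), (9, 22), (7, 24)]
Compute completion times and tardiness:
  Job 1: p=10, d=6, C=10, tardiness=max(0,10-6)=4
  Job 2: p=4, d=19, C=14, tardiness=max(0,14-19)=0
  Job 3: p=2, d=21, C=16, tardiness=max(0,16-21)=0
  Job 4: p=9, d=22, C=25, tardiness=max(0,25-22)=3
  Job 5: p=7, d=24, C=32, tardiness=max(0,32-24)=8
Total tardiness = 15

15


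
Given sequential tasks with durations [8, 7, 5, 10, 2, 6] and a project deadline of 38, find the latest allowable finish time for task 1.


LF(activity 1) = deadline - sum of successor durations
Successors: activities 2 through 6 with durations [7, 5, 10, 2, 6]
Sum of successor durations = 30
LF = 38 - 30 = 8

8


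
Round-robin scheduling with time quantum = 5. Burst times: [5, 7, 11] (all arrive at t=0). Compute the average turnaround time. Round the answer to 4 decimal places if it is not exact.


Time quantum = 5
Execution trace:
  J1 runs 5 units, time = 5
  J2 runs 5 units, time = 10
  J3 runs 5 units, time = 15
  J2 runs 2 units, time = 17
  J3 runs 5 units, time = 22
  J3 runs 1 units, time = 23
Finish times: [5, 17, 23]
Average turnaround = 45/3 = 15.0

15.0


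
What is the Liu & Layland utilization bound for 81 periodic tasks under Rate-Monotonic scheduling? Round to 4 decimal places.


Compute 2^(1/81) = 1.0085940916
Subtract 1: 1.0085940916 - 1 = 0.0085940916
Multiply by n: 81 * 0.0085940916 = 0.6961214196
Round to 4 dp: 0.6961

0.6961


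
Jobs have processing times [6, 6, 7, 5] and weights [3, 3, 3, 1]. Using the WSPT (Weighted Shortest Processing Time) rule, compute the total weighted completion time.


Compute p/w ratios and sort ascending (WSPT): [(6, 3), (6, 3), (7, 3), (5, 1)]
Compute weighted completion times:
  Job (p=6,w=3): C=6, w*C=3*6=18
  Job (p=6,w=3): C=12, w*C=3*12=36
  Job (p=7,w=3): C=19, w*C=3*19=57
  Job (p=5,w=1): C=24, w*C=1*24=24
Total weighted completion time = 135

135


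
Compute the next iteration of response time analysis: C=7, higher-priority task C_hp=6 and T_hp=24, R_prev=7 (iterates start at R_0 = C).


R_next = C + ceil(R_prev / T_hp) * C_hp
ceil(7 / 24) = ceil(0.2917) = 1
Interference = 1 * 6 = 6
R_next = 7 + 6 = 13

13


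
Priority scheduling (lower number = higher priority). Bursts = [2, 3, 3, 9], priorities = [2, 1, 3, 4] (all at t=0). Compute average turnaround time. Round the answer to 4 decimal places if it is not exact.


Sort by priority (ascending = highest first):
Order: [(1, 3), (2, 2), (3, 3), (4, 9)]
Completion times:
  Priority 1, burst=3, C=3
  Priority 2, burst=2, C=5
  Priority 3, burst=3, C=8
  Priority 4, burst=9, C=17
Average turnaround = 33/4 = 8.25

8.25


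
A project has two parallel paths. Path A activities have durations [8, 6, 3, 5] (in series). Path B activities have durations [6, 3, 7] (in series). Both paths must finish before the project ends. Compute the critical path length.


Path A total = 8 + 6 + 3 + 5 = 22
Path B total = 6 + 3 + 7 = 16
Critical path = longest path = max(22, 16) = 22

22


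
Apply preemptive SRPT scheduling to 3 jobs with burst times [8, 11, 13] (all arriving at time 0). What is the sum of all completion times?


Since all jobs arrive at t=0, SRPT equals SPT ordering.
SPT order: [8, 11, 13]
Completion times:
  Job 1: p=8, C=8
  Job 2: p=11, C=19
  Job 3: p=13, C=32
Total completion time = 8 + 19 + 32 = 59

59


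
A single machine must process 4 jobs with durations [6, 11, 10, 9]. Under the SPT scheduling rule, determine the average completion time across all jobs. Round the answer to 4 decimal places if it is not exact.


Sort jobs by processing time (SPT order): [6, 9, 10, 11]
Compute completion times sequentially:
  Job 1: processing = 6, completes at 6
  Job 2: processing = 9, completes at 15
  Job 3: processing = 10, completes at 25
  Job 4: processing = 11, completes at 36
Sum of completion times = 82
Average completion time = 82/4 = 20.5

20.5


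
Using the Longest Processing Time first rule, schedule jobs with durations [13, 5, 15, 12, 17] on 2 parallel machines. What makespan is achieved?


Sort jobs in decreasing order (LPT): [17, 15, 13, 12, 5]
Assign each job to the least loaded machine:
  Machine 1: jobs [17, 12], load = 29
  Machine 2: jobs [15, 13, 5], load = 33
Makespan = max load = 33

33


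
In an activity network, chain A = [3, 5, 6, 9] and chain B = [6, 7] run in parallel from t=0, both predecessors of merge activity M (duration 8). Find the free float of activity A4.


ES(A4) = sum of predecessors on chain A = 14
EF(A4) = ES + duration = 14 + 9 = 23
Successor of A4 is M. ES(M) = max(sum(A), sum(B)) = max(23, 13) = 23
Free float = ES(successor) - EF(current) = 23 - 23 = 0

0


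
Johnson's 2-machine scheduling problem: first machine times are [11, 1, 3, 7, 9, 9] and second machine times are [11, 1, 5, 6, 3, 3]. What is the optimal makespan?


Apply Johnson's rule:
  Group 1 (a <= b): [(2, 1, 1), (3, 3, 5), (1, 11, 11)]
  Group 2 (a > b): [(4, 7, 6), (5, 9, 3), (6, 9, 3)]
Optimal job order: [2, 3, 1, 4, 5, 6]
Schedule:
  Job 2: M1 done at 1, M2 done at 2
  Job 3: M1 done at 4, M2 done at 9
  Job 1: M1 done at 15, M2 done at 26
  Job 4: M1 done at 22, M2 done at 32
  Job 5: M1 done at 31, M2 done at 35
  Job 6: M1 done at 40, M2 done at 43
Makespan = 43

43


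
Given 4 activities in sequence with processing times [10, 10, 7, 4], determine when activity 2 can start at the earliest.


Activity 2 starts after activities 1 through 1 complete.
Predecessor durations: [10]
ES = 10 = 10

10


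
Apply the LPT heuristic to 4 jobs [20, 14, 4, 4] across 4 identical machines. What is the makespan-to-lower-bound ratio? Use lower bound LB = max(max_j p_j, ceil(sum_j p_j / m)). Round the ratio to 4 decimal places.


LPT order: [20, 14, 4, 4]
Machine loads after assignment: [20, 14, 4, 4]
LPT makespan = 20
Lower bound = max(max_job, ceil(total/4)) = max(20, 11) = 20
Ratio = 20 / 20 = 1.0

1.0


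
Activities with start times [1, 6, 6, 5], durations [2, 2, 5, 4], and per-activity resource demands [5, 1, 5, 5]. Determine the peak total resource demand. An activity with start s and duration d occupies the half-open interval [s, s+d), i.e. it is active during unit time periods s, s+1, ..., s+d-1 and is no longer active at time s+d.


Each activity i is active on [start_i, start_i + duration_i).
Compute total resource usage per time slot:
  t=0: active resources = [], total = 0
  t=1: active resources = [5], total = 5
  t=2: active resources = [5], total = 5
  t=3: active resources = [], total = 0
  t=4: active resources = [], total = 0
  t=5: active resources = [5], total = 5
  t=6: active resources = [1, 5, 5], total = 11
  t=7: active resources = [1, 5, 5], total = 11
  t=8: active resources = [5, 5], total = 10
  t=9: active resources = [5], total = 5
  t=10: active resources = [5], total = 5
Peak resource demand = 11

11


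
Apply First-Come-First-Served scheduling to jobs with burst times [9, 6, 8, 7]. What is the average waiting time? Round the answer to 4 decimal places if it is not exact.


FCFS order (as given): [9, 6, 8, 7]
Waiting times:
  Job 1: wait = 0
  Job 2: wait = 9
  Job 3: wait = 15
  Job 4: wait = 23
Sum of waiting times = 47
Average waiting time = 47/4 = 11.75

11.75


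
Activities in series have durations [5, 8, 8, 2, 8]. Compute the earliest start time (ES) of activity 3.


Activity 3 starts after activities 1 through 2 complete.
Predecessor durations: [5, 8]
ES = 5 + 8 = 13

13


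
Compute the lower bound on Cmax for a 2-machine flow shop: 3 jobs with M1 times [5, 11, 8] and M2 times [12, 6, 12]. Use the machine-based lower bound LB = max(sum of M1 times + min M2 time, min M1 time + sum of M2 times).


LB1 = sum(M1 times) + min(M2 times) = 24 + 6 = 30
LB2 = min(M1 times) + sum(M2 times) = 5 + 30 = 35
Lower bound = max(LB1, LB2) = max(30, 35) = 35

35


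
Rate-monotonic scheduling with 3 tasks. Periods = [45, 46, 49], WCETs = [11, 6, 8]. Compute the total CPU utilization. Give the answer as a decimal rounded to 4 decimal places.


Compute individual utilizations (exact fractions):
  Task 1: C/T = 11/45 (approx. 0.2444)
  Task 2: C/T = 6/46 = 3/23 (approx. 0.1304)
  Task 3: C/T = 8/49 (approx. 0.1633)
Total utilization U = 11/45 + 3/23 + 8/49 = 27292/50715
Rounded to 4 decimal places: U = 0.5381
RM (Liu & Layland) bound for 3 tasks = 0.779763; compare with U = 27292/50715 (approx. 0.538145)
U <= bound, so schedulable by RM sufficient condition.

0.5381


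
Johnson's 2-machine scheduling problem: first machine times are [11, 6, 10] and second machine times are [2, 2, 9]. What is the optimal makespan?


Apply Johnson's rule:
  Group 1 (a <= b): []
  Group 2 (a > b): [(3, 10, 9), (1, 11, 2), (2, 6, 2)]
Optimal job order: [3, 1, 2]
Schedule:
  Job 3: M1 done at 10, M2 done at 19
  Job 1: M1 done at 21, M2 done at 23
  Job 2: M1 done at 27, M2 done at 29
Makespan = 29

29
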